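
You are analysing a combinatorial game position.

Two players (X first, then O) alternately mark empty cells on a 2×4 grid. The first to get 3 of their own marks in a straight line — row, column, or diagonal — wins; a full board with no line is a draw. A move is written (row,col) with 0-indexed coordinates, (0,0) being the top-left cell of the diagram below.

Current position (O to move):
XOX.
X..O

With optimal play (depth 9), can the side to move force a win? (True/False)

O winning at [XOX./X..O]: False

ply 1, O at XOX./X..O | (0,3)=+0→XOXO/X..O*; (1,1)=+0→XOX./XO.O; (1,2)=+0→XOX./X.OO
ply 2, X at XOXO/X..O | (1,1)=+0→XOXO/XX.O*; (1,2)=+0→XOXO/X.XO
ply 3, O at XOXO/XX.O | (1,2)=+0→XOXO/XXOO*
ply 4: XOXO/XXOO is terminal +0 (X); from XOX./X..O depth 9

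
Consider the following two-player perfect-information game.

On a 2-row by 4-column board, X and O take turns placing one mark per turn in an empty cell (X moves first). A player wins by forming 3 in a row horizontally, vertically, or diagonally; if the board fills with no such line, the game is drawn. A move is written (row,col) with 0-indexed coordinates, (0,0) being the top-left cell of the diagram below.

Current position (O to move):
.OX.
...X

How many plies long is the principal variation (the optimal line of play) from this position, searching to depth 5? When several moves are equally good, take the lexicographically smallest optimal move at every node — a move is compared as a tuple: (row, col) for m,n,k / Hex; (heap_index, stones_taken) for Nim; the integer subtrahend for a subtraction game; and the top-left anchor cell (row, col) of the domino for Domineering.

PV length from [.OX./...X]: 5 plies

p1 O@[.OX./...X]: (0,0)[OOX./...X]+0* (0,3)[.OXO/...X]+0 (1,0)[.OX./O..X]+0 (1,1)[.OX./.O.X]+0 (1,2)[.OX./..OX]+0
p2 X@[OOX./...X]: (0,3)[OOXX/...X]+0* (1,0)[OOX./X..X]+0 (1,1)[OOX./.X.X]+0 (1,2)[OOX./..XX]+0
p3 O@[OOXX/...X]: (1,0)[OOXX/O..X]+0* (1,1)[OOXX/.O.X]+0 (1,2)[OOXX/..OX]+0
p4 X@[OOXX/O..X]: (1,1)[OOXX/OX.X]+0* (1,2)[OOXX/O.XX]+0
p5 O@[OOXX/OX.X]: (1,2)[OOXX/OXOX]+0*
p6 X@[OOXX/OXOX] terminal +0; root [.OX./...X] d5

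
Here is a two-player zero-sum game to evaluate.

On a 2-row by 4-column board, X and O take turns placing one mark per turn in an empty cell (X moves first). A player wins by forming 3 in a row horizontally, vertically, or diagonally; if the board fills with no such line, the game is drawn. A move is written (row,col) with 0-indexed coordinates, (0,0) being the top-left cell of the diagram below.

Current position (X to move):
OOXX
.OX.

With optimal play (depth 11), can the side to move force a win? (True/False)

X winning at [OOXX/.OX.]: False

p1 X@[OOXX/.OX.]: (1,0)[OOXX/XOX.]+0* (1,3)[OOXX/.OXX]+0
p2 O@[OOXX/XOX.]: (1,3)[OOXX/XOXO]+0*
p3 X@[OOXX/XOXO] terminal +0; root [OOXX/.OX.] d11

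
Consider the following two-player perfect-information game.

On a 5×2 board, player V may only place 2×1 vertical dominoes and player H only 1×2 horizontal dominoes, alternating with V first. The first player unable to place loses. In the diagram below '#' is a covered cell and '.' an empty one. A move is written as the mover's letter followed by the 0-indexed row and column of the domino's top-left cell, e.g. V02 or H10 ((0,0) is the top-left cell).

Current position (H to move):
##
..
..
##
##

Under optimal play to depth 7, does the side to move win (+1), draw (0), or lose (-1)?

ply 1, H at ##/../../##/## | H10=+1→##/##/../##/##*; H20=+1→##/../##/##/##
ply 2: ##/##/../##/## is terminal -1 (V); from ##/../../##/## depth 7

value(##/../../##/##, H) = +1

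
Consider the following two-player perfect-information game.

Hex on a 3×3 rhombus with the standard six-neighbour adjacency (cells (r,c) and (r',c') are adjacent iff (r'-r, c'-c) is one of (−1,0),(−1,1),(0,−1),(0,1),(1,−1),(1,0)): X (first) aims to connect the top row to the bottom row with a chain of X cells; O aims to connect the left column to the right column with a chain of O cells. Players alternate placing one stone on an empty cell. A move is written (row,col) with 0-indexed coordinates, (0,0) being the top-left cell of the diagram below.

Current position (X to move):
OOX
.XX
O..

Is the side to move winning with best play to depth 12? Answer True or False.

X winning at [OOX/.XX/O..]: True

ply 1, X at OOX/.XX/O.. | (1,0)=+1→OOX/XXX/O..*; (2,1)=+1→OOX/.XX/OX.; (2,2)=+1→OOX/.XX/O.X
ply 2, O at OOX/XXX/O.. | (2,1)=-1→OOX/XXX/OO.*; (2,2)=-1→OOX/XXX/O.O
ply 3, X at OOX/XXX/OO. | (2,2)=+1→OOX/XXX/OOX*
ply 4: OOX/XXX/OOX is terminal -1 (O); from OOX/.XX/O.. depth 12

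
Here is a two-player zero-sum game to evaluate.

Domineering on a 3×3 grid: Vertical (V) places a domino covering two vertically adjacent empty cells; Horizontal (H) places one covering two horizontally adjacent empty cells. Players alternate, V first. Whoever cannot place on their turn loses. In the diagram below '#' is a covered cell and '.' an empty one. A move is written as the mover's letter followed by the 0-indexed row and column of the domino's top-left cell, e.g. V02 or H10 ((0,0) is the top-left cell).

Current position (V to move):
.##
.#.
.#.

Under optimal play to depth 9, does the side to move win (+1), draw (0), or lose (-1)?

ply 1, V at .##/.#./.#. | V00=+1→###/##./.#.*; V10=+1→.##/##./##.; V12=+1→.##/.##/.##
ply 2: ###/##./.#. is terminal -1 (H); from .##/.#./.#. depth 9

value(.##/.#./.#., V) = +1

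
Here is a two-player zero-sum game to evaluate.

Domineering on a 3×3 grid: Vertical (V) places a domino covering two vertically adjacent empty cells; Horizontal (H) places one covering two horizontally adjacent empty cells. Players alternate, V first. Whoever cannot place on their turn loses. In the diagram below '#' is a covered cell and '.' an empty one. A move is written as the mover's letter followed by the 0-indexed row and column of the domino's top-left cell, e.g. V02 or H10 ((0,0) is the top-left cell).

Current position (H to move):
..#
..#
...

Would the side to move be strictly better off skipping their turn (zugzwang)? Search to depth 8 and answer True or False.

ply 1, H at ..#/..#/... | H00=-1→###/..#/...; H10=+1→..#/###/...*; H20=-1→..#/..#/##.; H21=-1→..#/..#/.##
ply 2: ..#/###/... is terminal -1 (V); from ..#/..#/... depth 8
suppose H passes — search the same position with V to move:
pass> ply 1, V at ..#/..#/... | V00=+1→#.#/#.#/...*; V01=+1→.##/.##/...; V10=+1→..#/#.#/#..; V11=+1→..#/.##/.#.
pass> ply 2, H at #.#/#.#/... | H20=-1→#.#/#.#/##.*; H21=-1→#.#/#.#/.##
pass> ply 3, V at #.#/#.#/##. | V01=+1→###/###/##.*
pass> ply 4: ###/###/##. is terminal -1 (H); from ..#/..#/... depth 8
for H: play +1, pass -1

zugzwang(..#/..#/..., H) = False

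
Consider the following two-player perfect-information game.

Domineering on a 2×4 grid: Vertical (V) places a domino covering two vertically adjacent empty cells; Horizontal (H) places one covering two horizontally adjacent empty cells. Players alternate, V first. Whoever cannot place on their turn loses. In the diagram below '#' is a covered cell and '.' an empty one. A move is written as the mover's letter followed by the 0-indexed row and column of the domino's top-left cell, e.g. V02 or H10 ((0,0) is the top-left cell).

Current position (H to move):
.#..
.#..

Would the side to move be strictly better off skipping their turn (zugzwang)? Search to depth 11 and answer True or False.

p1 H@[.#../.#..]: H02[.###/.#..]+1* H12[.#../.###]+1
p2 V@[.###/.#..]: V00[####/##..]-1*
p3 H@[####/##..]: H12[####/####]+1*
p4 V@[####/####] terminal -1; root [.#../.#..] d11
suppose H passes — search the same position with V to move:
pass> p1 V@[.#../.#..]: V00[##../##..]-1 V02[.##./.##.]+1* V03[.#.#/.#.#]+1
pass> p2 H@[.##./.##.] terminal -1; root [.#../.#..] d11
for H: play +1, pass -1

zugzwang(.#../.#.., H) = False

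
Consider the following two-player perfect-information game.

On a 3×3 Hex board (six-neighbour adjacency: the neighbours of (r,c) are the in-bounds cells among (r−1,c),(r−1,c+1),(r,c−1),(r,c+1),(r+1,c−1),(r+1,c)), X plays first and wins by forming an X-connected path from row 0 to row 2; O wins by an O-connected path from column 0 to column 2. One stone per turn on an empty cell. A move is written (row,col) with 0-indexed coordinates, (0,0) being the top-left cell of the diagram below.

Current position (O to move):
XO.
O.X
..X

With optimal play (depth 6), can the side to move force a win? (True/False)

O winning at [XO./O.X/..X]: True

[XO./O.X/..X] O move#1: (0,2):+1/XOO/O.X/..X*, (1,1):-1/XO./OOX/..X, (2,0):-1/XO./O.X/O.X, (2,1):-1/XO./O.X/.OX
[XOO/O.X/..X] end (terminal -1, X#2); searched XO./O.X/..X to 6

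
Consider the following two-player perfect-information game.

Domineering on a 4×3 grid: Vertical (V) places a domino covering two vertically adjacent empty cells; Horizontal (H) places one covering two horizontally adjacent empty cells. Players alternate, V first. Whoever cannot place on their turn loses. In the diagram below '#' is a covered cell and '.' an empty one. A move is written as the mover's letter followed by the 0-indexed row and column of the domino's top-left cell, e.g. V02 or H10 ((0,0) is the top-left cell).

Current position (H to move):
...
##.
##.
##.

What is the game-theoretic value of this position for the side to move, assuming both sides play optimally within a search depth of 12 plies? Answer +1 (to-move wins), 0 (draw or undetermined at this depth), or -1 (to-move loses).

value(.../##./##./##., H) = -1

ply 1, H at .../##./##./##. | H00=-1→##./##./##./##.*; H01=-1→.##/##./##./##.
ply 2, V at ##./##./##./##. | V02=+1→###/###/##./##.*; V12=+1→##./###/###/##.; V22=+1→##./##./###/###
ply 3: ###/###/##./##. is terminal -1 (H); from .../##./##./##. depth 12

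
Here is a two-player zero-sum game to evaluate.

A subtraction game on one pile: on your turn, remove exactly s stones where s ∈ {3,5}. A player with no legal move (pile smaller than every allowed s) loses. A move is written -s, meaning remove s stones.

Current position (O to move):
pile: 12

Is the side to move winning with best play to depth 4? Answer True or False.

p1 O@[12]: -3[9]+1* -5[7]-1
p2 X@[9]: -3[6]-1* -5[4]-1
p3 O@[6]: -3[3]-1 -5[1]+1*
p4 X@[1] terminal -1; root [12] d4

O winning at [12]: True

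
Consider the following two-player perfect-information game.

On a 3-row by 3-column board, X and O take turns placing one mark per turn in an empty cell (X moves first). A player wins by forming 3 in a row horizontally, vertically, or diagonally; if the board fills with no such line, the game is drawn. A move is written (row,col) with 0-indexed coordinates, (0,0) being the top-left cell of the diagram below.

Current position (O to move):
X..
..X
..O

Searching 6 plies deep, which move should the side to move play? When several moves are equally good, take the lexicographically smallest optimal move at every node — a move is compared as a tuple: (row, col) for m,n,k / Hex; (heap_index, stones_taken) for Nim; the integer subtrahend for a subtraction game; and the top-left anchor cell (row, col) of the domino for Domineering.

O's best at [X../..X/..O]: (1,0)

ply 1, O at X../..X/..O | (0,1)=-1→XO./..X/..O; (0,2)=-1→X.O/..X/..O; (1,0)=+0→X../O.X/..O*; (1,1)=+0→X../.OX/..O; (2,0)=+0→X../..X/O.O; (2,1)=-1→X../..X/.OO
ply 2, X at X../O.X/..O | (0,1)=+0→XX./O.X/..O*; (0,2)=+0→X.X/O.X/..O; (1,1)=+0→X../OXX/..O; (2,0)=+0→X../O.X/X.O; (2,1)=+0→X../O.X/.XO
ply 3, O at XX./O.X/..O | (0,2)=+0→XXO/O.X/..O*; (1,1)=-1→XX./OOX/..O; (2,0)=-1→XX./O.X/O.O; (2,1)=-1→XX./O.X/.OO
ply 4, X at XXO/O.X/..O | (1,1)=+0→XXO/OXX/..O*; (2,0)=+0→XXO/O.X/X.O; (2,1)=+0→XXO/O.X/.XO
ply 5, O at XXO/OXX/..O | (2,0)=-1→XXO/OXX/O.O; (2,1)=+0→XXO/OXX/.OO*
ply 6, X at XXO/OXX/.OO | (2,0)=+0→XXO/OXX/XOO*
ply 7: XXO/OXX/XOO is terminal +0 (O); from X../..X/..O depth 6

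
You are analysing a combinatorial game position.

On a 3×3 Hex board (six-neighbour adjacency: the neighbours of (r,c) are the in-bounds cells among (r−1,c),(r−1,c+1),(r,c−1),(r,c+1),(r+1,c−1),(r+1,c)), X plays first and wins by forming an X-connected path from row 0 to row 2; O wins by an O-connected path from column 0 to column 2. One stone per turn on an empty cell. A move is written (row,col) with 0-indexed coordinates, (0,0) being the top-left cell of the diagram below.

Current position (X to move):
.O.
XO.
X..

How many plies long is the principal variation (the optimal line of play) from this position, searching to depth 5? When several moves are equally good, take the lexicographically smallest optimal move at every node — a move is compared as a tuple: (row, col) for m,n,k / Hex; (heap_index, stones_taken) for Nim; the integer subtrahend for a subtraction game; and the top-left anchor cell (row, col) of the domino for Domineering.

PV length from [.O./XO./X..]: 1 ply

[.O./XO./X..] X move#1: (0,0):+1/XO./XO./X..*, (0,2):+1/.OX/XO./X.., (1,2):+1/.O./XOX/X.., (2,1):-1/.O./XO./XX., (2,2):-1/.O./XO./X.X
[XO./XO./X..] end (terminal -1, O#2); searched .O./XO./X.. to 5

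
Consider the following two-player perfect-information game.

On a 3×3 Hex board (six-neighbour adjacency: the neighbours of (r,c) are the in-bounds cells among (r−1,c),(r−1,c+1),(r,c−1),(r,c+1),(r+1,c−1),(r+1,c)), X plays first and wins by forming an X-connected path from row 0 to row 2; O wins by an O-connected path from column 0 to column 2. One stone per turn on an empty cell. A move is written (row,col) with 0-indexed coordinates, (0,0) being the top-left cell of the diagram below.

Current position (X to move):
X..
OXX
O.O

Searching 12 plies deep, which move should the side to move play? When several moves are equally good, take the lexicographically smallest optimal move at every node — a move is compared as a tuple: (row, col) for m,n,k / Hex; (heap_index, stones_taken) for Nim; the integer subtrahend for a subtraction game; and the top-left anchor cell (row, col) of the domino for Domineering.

ply 1, X at X../OXX/O.O | (0,1)=-1→XX./OXX/O.O; (0,2)=-1→X.X/OXX/O.O; (2,1)=+1→X../OXX/OXO*
ply 2, O at X../OXX/OXO | (0,1)=-1→XO./OXX/OXO*; (0,2)=-1→X.O/OXX/OXO
ply 3, X at XO./OXX/OXO | (0,2)=+1→XOX/OXX/OXO*
ply 4: XOX/OXX/OXO is terminal -1 (O); from X../OXX/O.O depth 12

X's best at [X../OXX/O.O]: (2,1)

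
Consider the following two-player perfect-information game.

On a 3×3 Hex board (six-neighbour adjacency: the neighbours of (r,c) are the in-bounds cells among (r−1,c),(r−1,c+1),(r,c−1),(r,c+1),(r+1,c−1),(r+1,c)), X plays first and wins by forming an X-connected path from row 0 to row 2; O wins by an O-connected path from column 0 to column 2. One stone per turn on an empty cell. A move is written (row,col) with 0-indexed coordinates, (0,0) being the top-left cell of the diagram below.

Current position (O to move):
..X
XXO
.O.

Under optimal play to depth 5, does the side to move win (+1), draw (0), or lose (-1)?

ply 1, O at ..X/XXO/.O. | (0,0)=-1→O.X/XXO/.O.; (0,1)=-1→.OX/XXO/.O.; (2,0)=+1→..X/XXO/OO.*; (2,2)=-1→..X/XXO/.OO
ply 2: ..X/XXO/OO. is terminal -1 (X); from ..X/XXO/.O. depth 5

value(..X/XXO/.O., O) = +1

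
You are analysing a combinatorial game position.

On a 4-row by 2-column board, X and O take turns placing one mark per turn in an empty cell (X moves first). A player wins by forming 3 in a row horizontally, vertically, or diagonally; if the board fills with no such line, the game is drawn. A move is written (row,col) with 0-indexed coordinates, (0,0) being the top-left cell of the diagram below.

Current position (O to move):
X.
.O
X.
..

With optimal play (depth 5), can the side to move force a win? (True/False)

O winning at [X./.O/X./..]: False

[X./.O/X./..] O move#1: (0,1):-1/XO/.O/X./.., (1,0):+0/X./OO/X./..*, (2,1):-1/X./.O/XO/.., (3,0):-1/X./.O/X./O., (3,1):-1/X./.O/X./.O
[X./OO/X./..] X move#2: (0,1):+0/XX/OO/X./..*, (2,1):+0/X./OO/XX/.., (3,0):-1/X./OO/X./X., (3,1):+0/X./OO/X./.X
[XX/OO/X./..] O move#3: (2,1):+0/XX/OO/XO/..*, (3,0):+0/XX/OO/X./O., (3,1):+0/XX/OO/X./.O
[XX/OO/XO/..] X move#4: (3,0):-1/XX/OO/XO/X., (3,1):+0/XX/OO/XO/.X*
[XX/OO/XO/.X] O move#5: (3,0):+0/XX/OO/XO/OX*
[XX/OO/XO/OX] end (terminal +0, X#6); searched X./.O/X./.. to 5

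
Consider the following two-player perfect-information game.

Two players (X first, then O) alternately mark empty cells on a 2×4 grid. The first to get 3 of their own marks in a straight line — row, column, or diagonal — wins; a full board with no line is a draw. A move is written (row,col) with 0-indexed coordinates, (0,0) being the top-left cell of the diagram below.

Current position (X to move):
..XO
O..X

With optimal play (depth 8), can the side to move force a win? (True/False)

X winning at [..XO/O..X]: False

p1 X@[..XO/O..X]: (0,0)[X.XO/O..X]+0* (0,1)[.XXO/O..X]+0 (1,1)[..XO/OX.X]+0 (1,2)[..XO/O.XX]+0
p2 O@[X.XO/O..X]: (0,1)[XOXO/O..X]+0* (1,1)[X.XO/OO.X]-1 (1,2)[X.XO/O.OX]-1
p3 X@[XOXO/O..X]: (1,1)[XOXO/OX.X]+0* (1,2)[XOXO/O.XX]+0
p4 O@[XOXO/OX.X]: (1,2)[XOXO/OXOX]+0*
p5 X@[XOXO/OXOX] terminal +0; root [..XO/O..X] d8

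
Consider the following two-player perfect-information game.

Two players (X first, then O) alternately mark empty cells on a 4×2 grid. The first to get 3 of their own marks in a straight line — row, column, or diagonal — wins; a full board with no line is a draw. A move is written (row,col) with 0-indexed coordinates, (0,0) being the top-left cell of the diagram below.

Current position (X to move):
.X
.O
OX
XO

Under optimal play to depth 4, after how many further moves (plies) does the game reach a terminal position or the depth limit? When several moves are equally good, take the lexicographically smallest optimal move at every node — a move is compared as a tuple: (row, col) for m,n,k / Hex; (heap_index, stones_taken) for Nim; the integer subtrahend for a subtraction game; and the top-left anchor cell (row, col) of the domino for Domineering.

PV length from [.X/.O/OX/XO]: 2 plies

[.X/.O/OX/XO] X move#1: (0,0):+0/XX/.O/OX/XO*, (1,0):+0/.X/XO/OX/XO
[XX/.O/OX/XO] O move#2: (1,0):+0/XX/OO/OX/XO*
[XX/OO/OX/XO] end (terminal +0, X#3); searched .X/.O/OX/XO to 4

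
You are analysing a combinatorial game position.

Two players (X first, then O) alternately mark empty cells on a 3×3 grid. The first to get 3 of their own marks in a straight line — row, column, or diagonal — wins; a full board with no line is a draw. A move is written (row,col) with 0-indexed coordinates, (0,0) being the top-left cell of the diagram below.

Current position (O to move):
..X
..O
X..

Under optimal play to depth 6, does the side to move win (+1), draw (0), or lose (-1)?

value(..X/..O/X.., O) = 0

p1 O@[..X/..O/X..]: (0,0)[O.X/..O/X..]-1 (0,1)[.OX/..O/X..]-1 (1,0)[..X/O.O/X..]-1 (1,1)[..X/.OO/X..]+0* (2,1)[..X/..O/XO.]-1 (2,2)[..X/..O/X.O]-1
p2 X@[..X/.OO/X..]: (0,0)[X.X/.OO/X..]-1 (0,1)[.XX/.OO/X..]-1 (1,0)[..X/XOO/X..]+0* (2,1)[..X/.OO/XX.]-1 (2,2)[..X/.OO/X.X]-1
p3 O@[..X/XOO/X..]: (0,0)[O.X/XOO/X..]+0* (0,1)[.OX/XOO/X..]-1 (2,1)[..X/XOO/XO.]-1 (2,2)[..X/XOO/X.O]-1
p4 X@[O.X/XOO/X..]: (0,1)[OXX/XOO/X..]-1 (2,1)[O.X/XOO/XX.]-1 (2,2)[O.X/XOO/X.X]+0*
p5 O@[O.X/XOO/X.X]: (0,1)[OOX/XOO/X.X]-1 (2,1)[O.X/XOO/XOX]+0*
p6 X@[O.X/XOO/XOX]: (0,1)[OXX/XOO/XOX]+0*
p7 O@[OXX/XOO/XOX] terminal +0; root [..X/..O/X..] d6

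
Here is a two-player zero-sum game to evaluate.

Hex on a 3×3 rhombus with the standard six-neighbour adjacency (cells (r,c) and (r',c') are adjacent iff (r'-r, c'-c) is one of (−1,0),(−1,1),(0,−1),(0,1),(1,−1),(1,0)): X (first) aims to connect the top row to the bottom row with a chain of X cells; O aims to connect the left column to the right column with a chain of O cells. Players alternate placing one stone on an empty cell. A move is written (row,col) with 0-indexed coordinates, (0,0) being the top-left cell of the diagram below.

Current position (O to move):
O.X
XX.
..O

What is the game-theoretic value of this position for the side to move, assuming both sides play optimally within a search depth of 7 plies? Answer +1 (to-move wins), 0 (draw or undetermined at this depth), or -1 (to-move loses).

value(O.X/XX./..O, O) = -1

[O.X/XX./..O] O move#1: (0,1):-1/OOX/XX./..O*, (1,2):-1/O.X/XXO/..O, (2,0):-1/O.X/XX./O.O, (2,1):-1/O.X/XX./.OO
[OOX/XX./..O] X move#2: (1,2):+1/OOX/XXX/..O*, (2,0):+1/OOX/XX./X.O, (2,1):+1/OOX/XX./.XO
[OOX/XXX/..O] O move#3: (2,0):-1/OOX/XXX/O.O*, (2,1):-1/OOX/XXX/.OO
[OOX/XXX/O.O] X move#4: (2,1):+1/OOX/XXX/OXO*
[OOX/XXX/OXO] end (terminal -1, O#5); searched O.X/XX./..O to 7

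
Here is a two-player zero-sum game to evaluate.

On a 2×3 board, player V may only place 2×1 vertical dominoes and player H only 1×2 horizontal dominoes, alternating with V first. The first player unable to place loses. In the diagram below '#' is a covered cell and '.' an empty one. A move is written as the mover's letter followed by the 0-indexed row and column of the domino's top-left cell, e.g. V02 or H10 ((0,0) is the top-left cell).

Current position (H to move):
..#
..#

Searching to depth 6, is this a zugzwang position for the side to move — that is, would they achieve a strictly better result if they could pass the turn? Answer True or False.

zugzwang(..#/..#, H) = False

p1 H@[..#/..#]: H00[###/..#]+1* H10[..#/###]+1
p2 V@[###/..#] terminal -1; root [..#/..#] d6
pass branch (V moves first from the same position):
  | p1 V@[..#/..#]: V00[#.#/#.#]+1* V01[.##/.##]+1
  | p2 H@[#.#/#.#] terminal -1; root [..#/..#] d6
H moving scores +1; H passing scores -1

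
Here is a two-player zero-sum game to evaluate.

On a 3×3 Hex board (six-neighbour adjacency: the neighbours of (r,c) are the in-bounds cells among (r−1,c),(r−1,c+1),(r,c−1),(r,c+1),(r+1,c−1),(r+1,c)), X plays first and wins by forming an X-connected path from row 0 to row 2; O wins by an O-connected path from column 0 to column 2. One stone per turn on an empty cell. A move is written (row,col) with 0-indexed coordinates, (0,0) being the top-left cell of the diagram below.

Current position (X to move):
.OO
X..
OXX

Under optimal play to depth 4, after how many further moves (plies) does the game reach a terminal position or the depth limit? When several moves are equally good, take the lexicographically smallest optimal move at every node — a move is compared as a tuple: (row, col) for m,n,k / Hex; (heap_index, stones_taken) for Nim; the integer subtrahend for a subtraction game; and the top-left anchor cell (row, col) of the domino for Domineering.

[.OO/X../OXX] X move#1: (0,0):-1/XOO/X../OXX*, (1,1):-1/.OO/XX./OXX, (1,2):-1/.OO/X.X/OXX
[XOO/X../OXX] O move#2: (1,1):+1/XOO/XO./OXX*, (1,2):-1/XOO/X.O/OXX
[XOO/XO./OXX] end (terminal -1, X#3); searched .OO/X../OXX to 4

PV length from [.OO/X../OXX]: 2 plies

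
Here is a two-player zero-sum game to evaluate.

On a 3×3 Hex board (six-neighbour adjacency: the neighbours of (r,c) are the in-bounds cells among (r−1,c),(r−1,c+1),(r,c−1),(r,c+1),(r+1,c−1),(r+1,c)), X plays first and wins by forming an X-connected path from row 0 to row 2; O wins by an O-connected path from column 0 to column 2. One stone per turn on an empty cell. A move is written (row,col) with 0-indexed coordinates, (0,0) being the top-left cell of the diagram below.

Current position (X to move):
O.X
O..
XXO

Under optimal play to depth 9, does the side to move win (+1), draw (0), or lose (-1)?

value(O.X/O../XXO, X) = +1

ply 1, X at O.X/O../XXO | (0,1)=+1→OXX/O../XXO*; (1,1)=+1→O.X/OX./XXO; (1,2)=+1→O.X/O.X/XXO
ply 2, O at OXX/O../XXO | (1,1)=-1→OXX/OO./XXO*; (1,2)=-1→OXX/O.O/XXO
ply 3, X at OXX/OO./XXO | (1,2)=+1→OXX/OOX/XXO*
ply 4: OXX/OOX/XXO is terminal -1 (O); from O.X/O../XXO depth 9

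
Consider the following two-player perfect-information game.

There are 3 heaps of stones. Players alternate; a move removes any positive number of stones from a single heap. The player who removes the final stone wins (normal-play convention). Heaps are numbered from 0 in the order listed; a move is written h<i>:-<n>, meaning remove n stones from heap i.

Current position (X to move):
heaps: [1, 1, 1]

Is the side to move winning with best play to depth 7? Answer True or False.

X winning at [(1,1,1)]: True

[(1,1,1)] X move#1: h0:-1:+1/(0,1,1)*, h1:-1:+1/(1,0,1), h2:-1:+1/(1,1,0)
[(0,1,1)] O move#2: h1:-1:-1/(0,0,1)*, h2:-1:-1/(0,1,0)
[(0,0,1)] X move#3: h2:-1:+1/(0,0,0)*
[(0,0,0)] end (terminal -1, O#4); searched (1,1,1) to 7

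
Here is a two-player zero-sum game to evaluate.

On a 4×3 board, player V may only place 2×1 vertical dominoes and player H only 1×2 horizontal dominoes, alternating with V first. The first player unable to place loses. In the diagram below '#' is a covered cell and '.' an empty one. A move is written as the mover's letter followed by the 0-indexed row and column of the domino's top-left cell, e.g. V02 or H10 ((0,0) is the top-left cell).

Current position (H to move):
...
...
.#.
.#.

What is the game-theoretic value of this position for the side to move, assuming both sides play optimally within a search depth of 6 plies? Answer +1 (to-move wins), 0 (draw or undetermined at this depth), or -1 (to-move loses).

value(.../.../.#./.#., H) = -1

[.../.../.#./.#.] H move#1: H00:-1/##./.../.#./.#.*, H01:-1/.##/.../.#./.#., H10:-1/.../##./.#./.#., H11:-1/.../.##/.#./.#.
[##./.../.#./.#.] V move#2: V02:+1/###/..#/.#./.#.*, V10:+1/##./#../##./.#., V12:+1/##./..#/.##/.#., V20:+1/##./.../##./##., V22:+1/##./.../.##/.##
[###/..#/.#./.#.] H move#3: H10:-1/###/###/.#./.#.*
[###/###/.#./.#.] V move#4: V20:+1/###/###/##./##.*, V22:+1/###/###/.##/.##
[###/###/##./##.] end (terminal -1, H#5); searched .../.../.#./.#. to 6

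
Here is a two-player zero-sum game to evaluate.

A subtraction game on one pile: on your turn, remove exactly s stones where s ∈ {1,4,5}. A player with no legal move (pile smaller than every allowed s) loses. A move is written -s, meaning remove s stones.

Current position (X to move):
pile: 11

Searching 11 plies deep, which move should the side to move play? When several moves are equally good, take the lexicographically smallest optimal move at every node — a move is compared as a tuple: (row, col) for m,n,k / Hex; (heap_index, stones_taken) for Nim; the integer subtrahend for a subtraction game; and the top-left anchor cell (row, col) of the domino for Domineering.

[11] X move#1: -1:+1/10*, -4:-1/7, -5:-1/6
[10] O move#2: -1:-1/9*, -4:-1/6, -5:-1/5
[9] X move#3: -1:+1/8*, -4:-1/5, -5:-1/4
[8] O move#4: -1:-1/7*, -4:-1/4, -5:-1/3
[7] X move#5: -1:-1/6, -4:-1/3, -5:+1/2*
[2] O move#6: -1:-1/1*
[1] X move#7: -1:+1/0*
[0] end (terminal -1, O#8); searched 11 to 11

X's best at [11]: -1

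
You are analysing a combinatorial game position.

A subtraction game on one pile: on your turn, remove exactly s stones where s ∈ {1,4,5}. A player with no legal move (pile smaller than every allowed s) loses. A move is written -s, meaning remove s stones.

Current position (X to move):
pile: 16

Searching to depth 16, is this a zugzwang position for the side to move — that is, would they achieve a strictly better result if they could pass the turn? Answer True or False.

zugzwang(16, X) = True

p1 X@[16]: -1[15]-1* -4[12]-1 -5[11]-1
p2 O@[15]: -1[14]-1 -4[11]-1 -5[10]+1*
p3 X@[10]: -1[9]-1* -4[6]-1 -5[5]-1
p4 O@[9]: -1[8]+1* -4[5]-1 -5[4]-1
p5 X@[8]: -1[7]-1* -4[4]-1 -5[3]-1
p6 O@[7]: -1[6]-1 -4[3]-1 -5[2]+1*
p7 X@[2]: -1[1]-1*
p8 O@[1]: -1[0]+1*
p9 X@[0] terminal -1; root [16] d16
pass branch (O moves first from the same position):
  | p1 O@[16]: -1[15]-1* -4[12]-1 -5[11]-1
  | p2 X@[15]: -1[14]-1 -4[11]-1 -5[10]+1*
  | p3 O@[10]: -1[9]-1* -4[6]-1 -5[5]-1
  | p4 X@[9]: -1[8]+1* -4[5]-1 -5[4]-1
  | p5 O@[8]: -1[7]-1* -4[4]-1 -5[3]-1
  | p6 X@[7]: -1[6]-1 -4[3]-1 -5[2]+1*
  | p7 O@[2]: -1[1]-1*
  | p8 X@[1]: -1[0]+1*
  | p9 O@[0] terminal -1; root [16] d16
X moving scores -1; X passing scores +1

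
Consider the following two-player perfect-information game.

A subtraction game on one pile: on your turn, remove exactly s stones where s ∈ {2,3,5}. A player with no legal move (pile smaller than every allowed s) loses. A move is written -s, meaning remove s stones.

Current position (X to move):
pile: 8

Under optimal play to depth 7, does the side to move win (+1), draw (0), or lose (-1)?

p1 X@[8]: -2[6]-1* -3[5]-1 -5[3]-1
p2 O@[6]: -2[4]-1 -3[3]-1 -5[1]+1*
p3 X@[1] terminal -1; root [8] d7

value(8, X) = -1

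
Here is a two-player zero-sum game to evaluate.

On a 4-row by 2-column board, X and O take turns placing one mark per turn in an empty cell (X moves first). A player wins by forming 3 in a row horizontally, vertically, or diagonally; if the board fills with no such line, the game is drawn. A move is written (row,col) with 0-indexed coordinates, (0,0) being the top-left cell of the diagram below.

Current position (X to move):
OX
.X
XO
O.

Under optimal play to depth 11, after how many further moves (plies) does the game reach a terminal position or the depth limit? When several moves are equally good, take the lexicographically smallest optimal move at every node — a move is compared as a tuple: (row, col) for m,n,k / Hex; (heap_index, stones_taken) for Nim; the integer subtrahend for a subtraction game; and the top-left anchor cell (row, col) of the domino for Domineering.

PV length from [OX/.X/XO/O.]: 2 plies

[OX/.X/XO/O.] X move#1: (1,0):+0/OX/XX/XO/O.*, (3,1):+0/OX/.X/XO/OX
[OX/XX/XO/O.] O move#2: (3,1):+0/OX/XX/XO/OO*
[OX/XX/XO/OO] end (terminal +0, X#3); searched OX/.X/XO/O. to 11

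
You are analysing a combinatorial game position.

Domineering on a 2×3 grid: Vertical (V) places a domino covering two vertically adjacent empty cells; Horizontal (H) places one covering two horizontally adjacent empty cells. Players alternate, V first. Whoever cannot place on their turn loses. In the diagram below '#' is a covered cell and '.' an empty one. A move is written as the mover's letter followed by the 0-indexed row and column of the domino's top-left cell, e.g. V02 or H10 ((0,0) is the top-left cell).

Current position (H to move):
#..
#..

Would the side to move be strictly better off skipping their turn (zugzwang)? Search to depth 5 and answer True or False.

ply 1, H at #../#.. | H01=+1→###/#..*; H11=+1→#../###
ply 2: ###/#.. is terminal -1 (V); from #../#.. depth 5
pass branch (V moves first from the same position):
  | ply 1, V at #../#.. | V01=+1→##./##.*; V02=+1→#.#/#.#
  | ply 2: ##./##. is terminal -1 (H); from #../#.. depth 5
H moving scores +1; H passing scores -1

zugzwang(#../#.., H) = False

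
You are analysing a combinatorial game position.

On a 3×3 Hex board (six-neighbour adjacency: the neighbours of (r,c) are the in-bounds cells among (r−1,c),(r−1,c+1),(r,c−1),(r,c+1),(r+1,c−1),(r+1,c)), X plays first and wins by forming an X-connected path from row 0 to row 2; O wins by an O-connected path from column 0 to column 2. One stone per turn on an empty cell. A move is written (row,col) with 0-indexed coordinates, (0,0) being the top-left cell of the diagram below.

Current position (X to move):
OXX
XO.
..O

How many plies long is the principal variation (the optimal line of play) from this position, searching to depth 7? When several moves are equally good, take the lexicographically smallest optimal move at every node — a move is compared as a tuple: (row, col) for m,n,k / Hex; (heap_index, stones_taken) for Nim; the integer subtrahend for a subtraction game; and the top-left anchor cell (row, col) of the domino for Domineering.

PV length from [OXX/XO./..O]: 3 plies

ply 1, X at OXX/XO./..O | (1,2)=+1→OXX/XOX/..O*; (2,0)=+1→OXX/XO./X.O; (2,1)=+1→OXX/XO./.XO
ply 2, O at OXX/XOX/..O | (2,0)=-1→OXX/XOX/O.O*; (2,1)=-1→OXX/XOX/.OO
ply 3, X at OXX/XOX/O.O | (2,1)=+1→OXX/XOX/OXO*
ply 4: OXX/XOX/OXO is terminal -1 (O); from OXX/XO./..O depth 7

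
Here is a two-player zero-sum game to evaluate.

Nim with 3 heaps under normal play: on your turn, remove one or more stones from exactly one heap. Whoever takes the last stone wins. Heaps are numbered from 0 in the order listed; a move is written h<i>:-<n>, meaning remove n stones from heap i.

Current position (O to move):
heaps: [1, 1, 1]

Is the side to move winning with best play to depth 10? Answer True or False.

O winning at [(1,1,1)]: True

p1 O@[(1,1,1)]: h0:-1[(0,1,1)]+1* h1:-1[(1,0,1)]+1 h2:-1[(1,1,0)]+1
p2 X@[(0,1,1)]: h1:-1[(0,0,1)]-1* h2:-1[(0,1,0)]-1
p3 O@[(0,0,1)]: h2:-1[(0,0,0)]+1*
p4 X@[(0,0,0)] terminal -1; root [(1,1,1)] d10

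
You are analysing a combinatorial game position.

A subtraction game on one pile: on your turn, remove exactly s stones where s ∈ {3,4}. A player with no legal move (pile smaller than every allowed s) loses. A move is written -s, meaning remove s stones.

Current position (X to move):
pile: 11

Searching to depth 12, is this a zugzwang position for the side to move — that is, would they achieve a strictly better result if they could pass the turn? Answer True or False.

ply 1, X at 11 | -3=+1→8*; -4=+1→7
ply 2, O at 8 | -3=-1→5*; -4=-1→4
ply 3, X at 5 | -3=+1→2*; -4=+1→1
ply 4: 2 is terminal -1 (O); from 11 depth 12
if X skipped the turn, O would face:
~ ply 1, O at 11 | -3=+1→8*; -4=+1→7
~ ply 2, X at 8 | -3=-1→5*; -4=-1→4
~ ply 3, O at 5 | -3=+1→2*; -4=+1→1
~ ply 4: 2 is terminal -1 (X); from 11 depth 12
compare (X): move=+1 vs pass=-1

zugzwang(11, X) = False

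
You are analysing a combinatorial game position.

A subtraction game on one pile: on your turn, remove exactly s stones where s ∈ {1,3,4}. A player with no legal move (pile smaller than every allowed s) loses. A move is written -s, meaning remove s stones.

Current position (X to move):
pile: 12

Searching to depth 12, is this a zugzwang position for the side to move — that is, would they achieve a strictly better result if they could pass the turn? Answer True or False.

zugzwang(12, X) = False

[12] X move#1: -1:-1/11, -3:+1/9*, -4:-1/8
[9] O move#2: -1:-1/8*, -3:-1/6, -4:-1/5
[8] X move#3: -1:+1/7*, -3:-1/5, -4:-1/4
[7] O move#4: -1:-1/6*, -3:-1/4, -4:-1/3
[6] X move#5: -1:-1/5, -3:-1/3, -4:+1/2*
[2] O move#6: -1:-1/1*
[1] X move#7: -1:+1/0*
[0] end (terminal -1, O#8); searched 12 to 12
pass branch (O moves first from the same position):
  | [12] O move#1: -1:-1/11, -3:+1/9*, -4:-1/8
  | [9] X move#2: -1:-1/8*, -3:-1/6, -4:-1/5
  | [8] O move#3: -1:+1/7*, -3:-1/5, -4:-1/4
  | [7] X move#4: -1:-1/6*, -3:-1/4, -4:-1/3
  | [6] O move#5: -1:-1/5, -3:-1/3, -4:+1/2*
  | [2] X move#6: -1:-1/1*
  | [1] O move#7: -1:+1/0*
  | [0] end (terminal -1, X#8); searched 12 to 12
X moving scores +1; X passing scores -1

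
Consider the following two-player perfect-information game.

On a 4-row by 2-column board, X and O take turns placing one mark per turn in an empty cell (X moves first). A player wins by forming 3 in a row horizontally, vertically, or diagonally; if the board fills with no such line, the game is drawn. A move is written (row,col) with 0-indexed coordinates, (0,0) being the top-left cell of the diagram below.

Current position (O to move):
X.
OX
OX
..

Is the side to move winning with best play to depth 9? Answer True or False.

[X./OX/OX/..] O move#1: (0,1):-1/XO/OX/OX/.., (3,0):+1/X./OX/OX/O.*, (3,1):-1/X./OX/OX/.O
[X./OX/OX/O.] end (terminal -1, X#2); searched X./OX/OX/.. to 9

O winning at [X./OX/OX/..]: True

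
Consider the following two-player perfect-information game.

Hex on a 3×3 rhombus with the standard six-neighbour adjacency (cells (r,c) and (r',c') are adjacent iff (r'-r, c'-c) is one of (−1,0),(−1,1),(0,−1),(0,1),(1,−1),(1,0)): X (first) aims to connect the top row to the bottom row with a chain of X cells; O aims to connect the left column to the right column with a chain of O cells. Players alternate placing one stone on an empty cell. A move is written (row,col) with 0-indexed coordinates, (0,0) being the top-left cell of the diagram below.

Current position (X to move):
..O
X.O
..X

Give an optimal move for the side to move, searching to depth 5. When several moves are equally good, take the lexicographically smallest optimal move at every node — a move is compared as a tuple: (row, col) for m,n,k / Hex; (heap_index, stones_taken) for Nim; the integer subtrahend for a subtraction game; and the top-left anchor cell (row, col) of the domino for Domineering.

X's best at [..O/X.O/..X]: (1,1)

p1 X@[..O/X.O/..X]: (0,0)[X.O/X.O/..X]-1 (0,1)[.XO/X.O/..X]-1 (1,1)[..O/XXO/..X]+1* (2,0)[..O/X.O/X.X]+1 (2,1)[..O/X.O/.XX]+1
p2 O@[..O/XXO/..X]: (0,0)[O.O/XXO/..X]-1* (0,1)[.OO/XXO/..X]-1 (2,0)[..O/XXO/O.X]-1 (2,1)[..O/XXO/.OX]-1
p3 X@[O.O/XXO/..X]: (0,1)[OXO/XXO/..X]+1* (2,0)[O.O/XXO/X.X]-1 (2,1)[O.O/XXO/.XX]-1
p4 O@[OXO/XXO/..X]: (2,0)[OXO/XXO/O.X]-1* (2,1)[OXO/XXO/.OX]-1
p5 X@[OXO/XXO/O.X]: (2,1)[OXO/XXO/OXX]+1*
p6 O@[OXO/XXO/OXX] terminal -1; root [..O/X.O/..X] d5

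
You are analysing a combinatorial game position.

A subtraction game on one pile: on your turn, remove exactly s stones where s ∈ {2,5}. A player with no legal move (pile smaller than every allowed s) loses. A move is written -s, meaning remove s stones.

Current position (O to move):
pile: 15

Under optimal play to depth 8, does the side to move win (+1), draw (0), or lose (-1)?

ply 1, O at 15 | -2=-1→13*; -5=-1→10
ply 2, X at 13 | -2=+1→11*; -5=+1→8
ply 3, O at 11 | -2=-1→9*; -5=-1→6
ply 4, X at 9 | -2=+1→7*; -5=+1→4
ply 5, O at 7 | -2=-1→5*; -5=-1→2
ply 6, X at 5 | -2=-1→3; -5=+1→0*
ply 7: 0 is terminal -1 (O); from 15 depth 8

value(15, O) = -1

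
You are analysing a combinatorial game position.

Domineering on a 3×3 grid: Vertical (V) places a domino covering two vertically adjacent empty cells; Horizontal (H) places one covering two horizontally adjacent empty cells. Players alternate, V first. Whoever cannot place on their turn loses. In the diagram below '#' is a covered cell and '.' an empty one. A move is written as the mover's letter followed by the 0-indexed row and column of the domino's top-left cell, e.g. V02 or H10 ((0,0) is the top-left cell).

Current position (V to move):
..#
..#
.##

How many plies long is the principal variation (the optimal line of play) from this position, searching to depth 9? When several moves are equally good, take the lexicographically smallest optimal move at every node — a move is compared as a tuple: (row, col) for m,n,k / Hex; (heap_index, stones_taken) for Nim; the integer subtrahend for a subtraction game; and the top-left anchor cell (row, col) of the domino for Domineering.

[..#/..#/.##] V move#1: V00:+1/#.#/#.#/.##*, V01:+1/.##/.##/.##, V10:-1/..#/#.#/###
[#.#/#.#/.##] end (terminal -1, H#2); searched ..#/..#/.## to 9

PV length from [..#/..#/.##]: 1 ply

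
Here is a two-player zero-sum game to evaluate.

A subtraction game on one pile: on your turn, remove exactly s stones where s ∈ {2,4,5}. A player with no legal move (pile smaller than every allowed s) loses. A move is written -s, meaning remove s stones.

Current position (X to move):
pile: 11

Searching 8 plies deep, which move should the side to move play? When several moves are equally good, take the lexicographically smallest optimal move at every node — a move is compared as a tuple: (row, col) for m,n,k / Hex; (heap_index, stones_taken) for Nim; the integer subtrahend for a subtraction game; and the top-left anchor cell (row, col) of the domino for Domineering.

ply 1, X at 11 | -2=-1→9; -4=+1→7*; -5=-1→6
ply 2, O at 7 | -2=-1→5*; -4=-1→3; -5=-1→2
ply 3, X at 5 | -2=-1→3; -4=+1→1*; -5=+1→0
ply 4: 1 is terminal -1 (O); from 11 depth 8

X's best at [11]: -4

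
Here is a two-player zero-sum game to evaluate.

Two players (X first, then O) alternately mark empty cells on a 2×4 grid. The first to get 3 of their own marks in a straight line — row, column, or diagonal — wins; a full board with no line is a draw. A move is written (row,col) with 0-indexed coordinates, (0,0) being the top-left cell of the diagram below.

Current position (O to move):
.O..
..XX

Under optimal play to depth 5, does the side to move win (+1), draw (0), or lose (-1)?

ply 1, O at .O../..XX | (0,0)=-1→OO../..XX; (0,2)=-1→.OO./..XX; (0,3)=-1→.O.O/..XX; (1,0)=-1→.O../O.XX; (1,1)=+0→.O../.OXX*
ply 2, X at .O../.OXX | (0,0)=+0→XO../.OXX*; (0,2)=+0→.OX./.OXX; (0,3)=+0→.O.X/.OXX; (1,0)=-1→.O../XOXX
ply 3, O at XO../.OXX | (0,2)=+0→XOO./.OXX*; (0,3)=+0→XO.O/.OXX; (1,0)=+0→XO../OOXX
ply 4, X at XOO./.OXX | (0,3)=+0→XOOX/.OXX*; (1,0)=-1→XOO./XOXX
ply 5, O at XOOX/.OXX | (1,0)=+0→XOOX/OOXX*
ply 6: XOOX/OOXX is terminal +0 (X); from .O../..XX depth 5

value(.O../..XX, O) = 0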